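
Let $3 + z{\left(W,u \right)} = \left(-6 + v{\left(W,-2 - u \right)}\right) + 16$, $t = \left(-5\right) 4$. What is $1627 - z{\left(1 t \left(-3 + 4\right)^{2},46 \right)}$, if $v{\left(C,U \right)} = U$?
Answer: $1668$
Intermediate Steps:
$t = -20$
$z{\left(W,u \right)} = 5 - u$ ($z{\left(W,u \right)} = -3 + \left(\left(-6 - \left(2 + u\right)\right) + 16\right) = -3 + \left(\left(-8 - u\right) + 16\right) = -3 - \left(-8 + u\right) = 5 - u$)
$1627 - z{\left(1 t \left(-3 + 4\right)^{2},46 \right)} = 1627 - \left(5 - 46\right) = 1627 - -41 = 1627 + 41 = 1668$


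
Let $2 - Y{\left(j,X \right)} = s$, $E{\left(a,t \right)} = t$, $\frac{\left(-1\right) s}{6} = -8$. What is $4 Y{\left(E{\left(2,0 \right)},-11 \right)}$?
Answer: $-184$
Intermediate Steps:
$s = 48$ ($s = \left(-6\right) \left(-8\right) = 48$)
$Y{\left(j,X \right)} = -46$ ($Y{\left(j,X \right)} = 2 - 48 = -46$)
$4 Y{\left(E{\left(2,0 \right)},-11 \right)} = 4 \left(-46\right) = -184$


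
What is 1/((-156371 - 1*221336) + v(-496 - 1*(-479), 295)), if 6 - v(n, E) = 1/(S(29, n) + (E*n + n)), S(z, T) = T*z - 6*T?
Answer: -5423/2048272522 ≈ -2.6476e-6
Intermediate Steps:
S(z, T) = -6*T + T*z
v(n, E) = 6 - 1/(24*n + E*n) (v(n, E) = 6 - 1/(n*(-6 + 29) + (E*n + n)) = 6 - 1/(n*23 + (n + E*n)) = 6 - 1/(23*n + (n + E*n)) = 6 - 1/(24*n + E*n))
1/((-156371 - 1*221336) + v(-496 - 1*(-479), 295)) = 1/((-156371 - 1*221336) + (-1 + 144*(-496 - 1*(-479)) + 6*295*(-496 - 1*(-479)))/((-496 - 1*(-479))*(24 + 295))) = 1/((-156371 - 221336) + (-1 + 144*(-496 + 479) + 6*295*(-496 + 479))/((-496 + 479)*319)) = 1/(-377707 + (1/319)*(-1 + 144*(-17) + 6*295*(-17))/(-17)) = 1/(-377707 - 1/17*1/319*(-1 - 2448 - 30090)) = 1/(-377707 - 1/17*1/319*(-32539)) = 1/(-377707 + 32539/5423) = 1/(-2048272522/5423) = -5423/2048272522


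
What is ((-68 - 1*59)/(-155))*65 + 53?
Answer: 3294/31 ≈ 106.26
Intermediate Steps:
((-68 - 1*59)/(-155))*65 + 53 = ((-68 - 59)*(-1/155))*65 + 53 = -127*(-1/155)*65 + 53 = (127/155)*65 + 53 = 1651/31 + 53 = 3294/31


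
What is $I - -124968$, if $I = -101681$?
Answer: $23287$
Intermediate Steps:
$I - -124968 = -101681 - -124968 = -101681 + 124968 = 23287$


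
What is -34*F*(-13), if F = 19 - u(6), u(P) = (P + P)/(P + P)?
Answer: 7956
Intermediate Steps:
u(P) = 1 (u(P) = (2*P)/((2*P)) = (2*P)*(1/(2*P)) = 1)
F = 18 (F = 19 - 1*1 = 19 - 1 = 18)
-34*F*(-13) = -34*18*(-13) = -612*(-13) = 7956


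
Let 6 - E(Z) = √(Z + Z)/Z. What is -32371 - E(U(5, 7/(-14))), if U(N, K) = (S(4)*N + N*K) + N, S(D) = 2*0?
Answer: -32377 + 2*√5/5 ≈ -32376.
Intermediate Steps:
S(D) = 0
U(N, K) = N + K*N (U(N, K) = (0*N + N*K) + N = (0 + K*N) + N = K*N + N = N + K*N)
E(Z) = 6 - √2/√Z (E(Z) = 6 - √(Z + Z)/Z = 6 - √(2*Z)/Z = 6 - √2*√Z/Z = 6 - √2/√Z)
-32371 - E(U(5, 7/(-14))) = -32371 - (6 - √2/√(5*(1 + 7/(-14)))) = -32371 - (6 - √2/√(5*(1 + 7*(-1/14)))) = -32371 - (6 - √2/√(5*(1 - ½))) = -32371 - (6 - √2/√(5*(½))) = -32371 - (6 - √2/√(5/2)) = -32371 - (6 - √2*√10/5) = -32371 - (6 - 2*√5/5) = -32371 + (-6 + 2*√5/5) = -32377 + 2*√5/5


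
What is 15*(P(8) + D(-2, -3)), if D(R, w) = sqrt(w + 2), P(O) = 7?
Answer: 105 + 15*I ≈ 105.0 + 15.0*I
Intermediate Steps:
D(R, w) = sqrt(2 + w)
15*(P(8) + D(-2, -3)) = 15*(7 + sqrt(2 - 3)) = 15*(7 + sqrt(-1)) = 15*(7 + I) = 105 + 15*I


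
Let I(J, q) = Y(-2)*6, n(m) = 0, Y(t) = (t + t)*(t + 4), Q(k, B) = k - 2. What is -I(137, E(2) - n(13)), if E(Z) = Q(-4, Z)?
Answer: 48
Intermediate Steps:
Q(k, B) = -2 + k
E(Z) = -6 (E(Z) = -2 - 4 = -6)
Y(t) = 2*t*(4 + t) (Y(t) = (2*t)*(4 + t) = 2*t*(4 + t))
I(J, q) = -48 (I(J, q) = (2*(-2)*(4 - 2))*6 = (2*(-2)*2)*6 = -8*6 = -48)
-I(137, E(2) - n(13)) = -1*(-48) = 48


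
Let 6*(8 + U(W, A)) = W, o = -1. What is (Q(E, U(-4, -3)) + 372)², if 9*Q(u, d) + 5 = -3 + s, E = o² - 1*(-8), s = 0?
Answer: 11155600/81 ≈ 1.3772e+5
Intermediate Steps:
U(W, A) = -8 + W/6
E = 9 (E = (-1)² - 1*(-8) = 1 + 8 = 9)
Q(u, d) = -8/9 (Q(u, d) = -5/9 + (-3 + 0)/9 = -5/9 + (⅑)*(-3) = -5/9 - ⅓ = -8/9)
(Q(E, U(-4, -3)) + 372)² = (-8/9 + 372)² = (3340/9)² = 11155600/81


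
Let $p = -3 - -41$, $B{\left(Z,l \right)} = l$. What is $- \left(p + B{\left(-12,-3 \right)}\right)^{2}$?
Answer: $-1225$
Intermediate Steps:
$p = 38$ ($p = -3 + 41 = 38$)
$- \left(p + B{\left(-12,-3 \right)}\right)^{2} = - \left(38 - 3\right)^{2} = - 35^{2} = \left(-1\right) 1225 = -1225$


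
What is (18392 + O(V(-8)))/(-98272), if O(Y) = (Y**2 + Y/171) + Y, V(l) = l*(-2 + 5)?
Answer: -134975/700188 ≈ -0.19277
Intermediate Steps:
V(l) = 3*l (V(l) = l*3 = 3*l)
O(Y) = Y**2 + 172*Y/171 (O(Y) = (Y**2 + Y/171) + Y = Y**2 + 172*Y/171)
(18392 + O(V(-8)))/(-98272) = (18392 + (3*(-8))*(172 + 171*(3*(-8)))/171)/(-98272) = (18392 + (1/171)*(-24)*(172 + 171*(-24)))*(-1/98272) = (18392 + (1/171)*(-24)*(172 - 4104))*(-1/98272) = (18392 + (1/171)*(-24)*(-3932))*(-1/98272) = (18392 + 31456/57)*(-1/98272) = (1079800/57)*(-1/98272) = -134975/700188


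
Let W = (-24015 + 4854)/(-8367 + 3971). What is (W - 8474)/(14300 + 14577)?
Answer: -37232543/126943292 ≈ -0.29330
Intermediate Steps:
W = 19161/4396 (W = -19161/(-4396) = -19161*(-1/4396) = 19161/4396 ≈ 4.3587)
(W - 8474)/(14300 + 14577) = (19161/4396 - 8474)/(14300 + 14577) = -37232543/4396/28877 = -37232543/4396*1/28877 = -37232543/126943292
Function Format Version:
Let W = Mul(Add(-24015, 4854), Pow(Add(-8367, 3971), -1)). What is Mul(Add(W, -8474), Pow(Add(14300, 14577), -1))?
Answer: Rational(-37232543, 126943292) ≈ -0.29330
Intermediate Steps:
W = Rational(19161, 4396) (W = Mul(-19161, Pow(-4396, -1)) = Mul(-19161, Rational(-1, 4396)) = Rational(19161, 4396) ≈ 4.3587)
Mul(Add(W, -8474), Pow(Add(14300, 14577), -1)) = Mul(Add(Rational(19161, 4396), -8474), Pow(Add(14300, 14577), -1)) = Mul(Rational(-37232543, 4396), Pow(28877, -1)) = Mul(Rational(-37232543, 4396), Rational(1, 28877)) = Rational(-37232543, 126943292)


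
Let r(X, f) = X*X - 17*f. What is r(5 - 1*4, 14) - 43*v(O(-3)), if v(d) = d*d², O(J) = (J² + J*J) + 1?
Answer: -295174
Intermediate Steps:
O(J) = 1 + 2*J² (O(J) = (J² + J²) + 1 = 2*J² + 1 = 1 + 2*J²)
v(d) = d³
r(X, f) = X² - 17*f
r(5 - 1*4, 14) - 43*v(O(-3)) = ((5 - 1*4)² - 17*14) - 43*(1 + 2*(-3)²)³ = ((5 - 4)² - 238) - 43*(1 + 2*9)³ = (1² - 238) - 43*(1 + 18)³ = (1 - 238) - 43*19³ = -237 - 43*6859 = -237 - 294937 = -295174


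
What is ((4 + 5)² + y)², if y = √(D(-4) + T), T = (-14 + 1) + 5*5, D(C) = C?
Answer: 6569 + 324*√2 ≈ 7027.2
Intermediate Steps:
T = 12 (T = -13 + 25 = 12)
y = 2*√2 (y = √(-4 + 12) = √8 = 2*√2 ≈ 2.8284)
((4 + 5)² + y)² = ((4 + 5)² + 2*√2)² = (9² + 2*√2)² = (81 + 2*√2)²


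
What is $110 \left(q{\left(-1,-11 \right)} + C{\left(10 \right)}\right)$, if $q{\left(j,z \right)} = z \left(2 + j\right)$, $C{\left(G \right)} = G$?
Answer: $-110$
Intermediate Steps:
$110 \left(q{\left(-1,-11 \right)} + C{\left(10 \right)}\right) = 110 \left(- 11 \left(2 - 1\right) + 10\right) = 110 \left(\left(-11\right) 1 + 10\right) = 110 \left(-11 + 10\right) = 110 \left(-1\right) = -110$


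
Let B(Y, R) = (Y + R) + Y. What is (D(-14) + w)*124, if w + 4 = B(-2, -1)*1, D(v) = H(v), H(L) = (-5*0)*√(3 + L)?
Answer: -1116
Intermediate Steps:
B(Y, R) = R + 2*Y (B(Y, R) = (R + Y) + Y = R + 2*Y)
H(L) = 0 (H(L) = 0*√(3 + L) = 0)
D(v) = 0
w = -9 (w = -4 + (-1 + 2*(-2))*1 = -4 + (-1 - 4)*1 = -4 - 5*1 = -4 - 5 = -9)
(D(-14) + w)*124 = (0 - 9)*124 = -9*124 = -1116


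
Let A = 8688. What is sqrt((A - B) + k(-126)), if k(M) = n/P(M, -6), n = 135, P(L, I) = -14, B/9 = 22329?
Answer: I*sqrt(37687398)/14 ≈ 438.5*I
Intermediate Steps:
B = 200961 (B = 9*22329 = 200961)
k(M) = -135/14 (k(M) = 135/(-14) = 135*(-1/14) = -135/14)
sqrt((A - B) + k(-126)) = sqrt((8688 - 1*200961) - 135/14) = sqrt((8688 - 200961) - 135/14) = sqrt(-192273 - 135/14) = sqrt(-2691957/14) = I*sqrt(37687398)/14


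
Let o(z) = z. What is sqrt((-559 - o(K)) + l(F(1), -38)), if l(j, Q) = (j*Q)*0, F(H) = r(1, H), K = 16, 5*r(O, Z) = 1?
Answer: 5*I*sqrt(23) ≈ 23.979*I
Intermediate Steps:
r(O, Z) = 1/5 (r(O, Z) = (1/5)*1 = 1/5)
F(H) = 1/5
l(j, Q) = 0 (l(j, Q) = (Q*j)*0 = 0)
sqrt((-559 - o(K)) + l(F(1), -38)) = sqrt((-559 - 1*16) + 0) = sqrt((-559 - 16) + 0) = sqrt(-575 + 0) = sqrt(-575) = 5*I*sqrt(23)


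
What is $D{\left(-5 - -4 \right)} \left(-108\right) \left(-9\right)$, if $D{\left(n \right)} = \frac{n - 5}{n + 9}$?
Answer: $-729$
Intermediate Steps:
$D{\left(n \right)} = \frac{-5 + n}{9 + n}$
$D{\left(-5 - -4 \right)} \left(-108\right) \left(-9\right) = \frac{-5 - 1}{9 - 1} \left(-108\right) \left(-9\right) = \frac{1}{8} \left(-6\right) \left(-108\right) \left(-9\right) = \left(- \frac{3}{4}\right) \left(-108\right) \left(-9\right) = 81 \left(-9\right) = -729$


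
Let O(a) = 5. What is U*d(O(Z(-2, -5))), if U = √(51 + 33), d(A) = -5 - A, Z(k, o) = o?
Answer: -20*√21 ≈ -91.651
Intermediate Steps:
U = 2*√21 (U = √84 = 2*√21 ≈ 9.1651)
U*d(O(Z(-2, -5))) = (2*√21)*(-5 - 1*5) = (2*√21)*(-5 - 5) = (2*√21)*(-10) = -20*√21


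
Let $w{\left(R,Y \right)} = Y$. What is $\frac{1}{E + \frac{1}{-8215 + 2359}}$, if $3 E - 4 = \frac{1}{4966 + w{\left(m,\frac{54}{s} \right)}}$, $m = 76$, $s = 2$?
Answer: $\frac{9746336}{12994101} \approx 0.75006$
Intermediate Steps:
$E = \frac{19973}{14979}$ ($E = \frac{4}{3} + \frac{1}{3 \left(4966 + \frac{54}{2}\right)} = \frac{4}{3} + \frac{1}{3 \left(4966 + 54 \cdot \frac{1}{2}\right)} = \frac{4}{3} + \frac{1}{3 \left(4966 + 27\right)} = \frac{4}{3} + \frac{1}{3 \cdot 4993} = \frac{4}{3} + \frac{1}{3} \cdot \frac{1}{4993} = \frac{4}{3} + \frac{1}{14979} = \frac{19973}{14979} \approx 1.3334$)
$\frac{1}{E + \frac{1}{-8215 + 2359}} = \frac{1}{\frac{19973}{14979} + \frac{1}{-8215 + 2359}} = \frac{1}{\frac{19973}{14979} + \frac{1}{-5856}} = \frac{1}{\frac{19973}{14979} - \frac{1}{5856}} = \frac{1}{\frac{12994101}{9746336}} = \frac{9746336}{12994101}$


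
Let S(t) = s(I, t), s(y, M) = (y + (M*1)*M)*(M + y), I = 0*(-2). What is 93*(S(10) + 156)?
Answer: 107508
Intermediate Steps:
I = 0
s(y, M) = (M + y)*(y + M²) (s(y, M) = (y + M*M)*(M + y) = (y + M²)*(M + y) = (M + y)*(y + M²))
S(t) = t³ (S(t) = t³ + 0² + t*0 + 0*t² = t³ + 0 + 0 + 0 = t³)
93*(S(10) + 156) = 93*(10³ + 156) = 93*(1000 + 156) = 93*1156 = 107508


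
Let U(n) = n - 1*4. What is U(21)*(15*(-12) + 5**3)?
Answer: -935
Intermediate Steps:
U(n) = -4 + n (U(n) = n - 4 = -4 + n)
U(21)*(15*(-12) + 5**3) = (-4 + 21)*(15*(-12) + 5**3) = 17*(-180 + 125) = 17*(-55) = -935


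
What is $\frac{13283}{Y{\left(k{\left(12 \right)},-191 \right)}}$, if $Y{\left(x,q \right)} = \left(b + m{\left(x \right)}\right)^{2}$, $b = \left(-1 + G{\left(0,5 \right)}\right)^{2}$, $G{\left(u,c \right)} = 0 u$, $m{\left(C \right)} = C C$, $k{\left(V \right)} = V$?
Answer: $\frac{13283}{21025} \approx 0.63177$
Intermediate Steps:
$m{\left(C \right)} = C^{2}$
$G{\left(u,c \right)} = 0$
$b = 1$ ($b = \left(-1 + 0\right)^{2} = \left(-1\right)^{2} = 1$)
$Y{\left(x,q \right)} = \left(1 + x^{2}\right)^{2}$
$\frac{13283}{Y{\left(k{\left(12 \right)},-191 \right)}} = \frac{13283}{\left(1 + 12^{2}\right)^{2}} = \frac{13283}{\left(1 + 144\right)^{2}} = \frac{13283}{145^{2}} = \frac{13283}{21025}$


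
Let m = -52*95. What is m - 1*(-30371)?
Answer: 25431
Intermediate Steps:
m = -4940
m - 1*(-30371) = -4940 - 1*(-30371) = -4940 + 30371 = 25431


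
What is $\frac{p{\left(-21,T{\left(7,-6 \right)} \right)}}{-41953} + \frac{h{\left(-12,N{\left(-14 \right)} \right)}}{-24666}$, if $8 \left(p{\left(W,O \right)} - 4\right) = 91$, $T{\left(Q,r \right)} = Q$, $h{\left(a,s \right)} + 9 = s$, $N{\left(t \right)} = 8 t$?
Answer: $\frac{18788293}{4139250792} \approx 0.0045391$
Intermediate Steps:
$h{\left(a,s \right)} = -9 + s$
$p{\left(W,O \right)} = \frac{123}{8}$ ($p{\left(W,O \right)} = 4 + \frac{1}{8} \cdot 91 = 4 + \frac{91}{8} = \frac{123}{8}$)
$\frac{p{\left(-21,T{\left(7,-6 \right)} \right)}}{-41953} + \frac{h{\left(-12,N{\left(-14 \right)} \right)}}{-24666} = \frac{123}{8 \left(-41953\right)} + \frac{-9 + 8 \left(-14\right)}{-24666} = \frac{123}{8} \left(- \frac{1}{41953}\right) + \left(-9 - 112\right) \left(- \frac{1}{24666}\right) = - \frac{123}{335624} - - \frac{121}{24666} = - \frac{123}{335624} + \frac{121}{24666} = \frac{18788293}{4139250792}$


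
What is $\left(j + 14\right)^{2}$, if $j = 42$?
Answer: $3136$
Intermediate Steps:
$\left(j + 14\right)^{2} = \left(42 + 14\right)^{2} = 56^{2} = 3136$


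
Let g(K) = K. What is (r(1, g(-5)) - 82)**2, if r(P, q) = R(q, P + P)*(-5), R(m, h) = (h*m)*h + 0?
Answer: 324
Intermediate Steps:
R(m, h) = m*h**2 (R(m, h) = m*h**2 + 0 = m*h**2)
r(P, q) = -20*q*P**2 (r(P, q) = (q*(P + P)**2)*(-5) = (q*(2*P)**2)*(-5) = (q*(4*P**2))*(-5) = (4*q*P**2)*(-5) = -20*q*P**2)
(r(1, g(-5)) - 82)**2 = (-20*(-5)*1**2 - 82)**2 = (-20*(-5)*1 - 82)**2 = (100 - 82)**2 = 18**2 = 324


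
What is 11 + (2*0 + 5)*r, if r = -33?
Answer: -154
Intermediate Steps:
11 + (2*0 + 5)*r = 11 + (2*0 + 5)*(-33) = 11 + (0 + 5)*(-33) = 11 + 5*(-33) = 11 - 165 = -154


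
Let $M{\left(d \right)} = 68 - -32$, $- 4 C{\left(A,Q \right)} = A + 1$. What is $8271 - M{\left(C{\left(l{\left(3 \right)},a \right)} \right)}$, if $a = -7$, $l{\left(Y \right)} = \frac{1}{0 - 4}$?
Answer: $8171$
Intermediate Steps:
$l{\left(Y \right)} = - \frac{1}{4}$ ($l{\left(Y \right)} = \frac{1}{-4} = - \frac{1}{4}$)
$C{\left(A,Q \right)} = - \frac{1}{4} - \frac{A}{4}$ ($C{\left(A,Q \right)} = - \frac{A + 1}{4} = - \frac{1 + A}{4} = - \frac{1}{4} - \frac{A}{4}$)
$M{\left(d \right)} = 100$ ($M{\left(d \right)} = 68 + 32 = 100$)
$8271 - M{\left(C{\left(l{\left(3 \right)},a \right)} \right)} = 8271 - 100 = 8171$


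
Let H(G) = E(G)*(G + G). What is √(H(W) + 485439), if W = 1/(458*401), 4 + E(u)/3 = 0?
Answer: 9*√50536988110171/91829 ≈ 696.73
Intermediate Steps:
E(u) = -12 (E(u) = -12 + 3*0 = -12 + 0 = -12)
W = 1/183658 (W = (1/458)*(1/401) = 1/183658 ≈ 5.4449e-6)
H(G) = -24*G (H(G) = -12*(G + G) = -24*G)
√(H(W) + 485439) = √(-24*1/183658 + 485439) = √(-12/91829 + 485439) = √(44577377919/91829) = 9*√50536988110171/91829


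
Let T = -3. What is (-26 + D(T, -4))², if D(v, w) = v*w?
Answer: 196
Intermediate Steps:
(-26 + D(T, -4))² = (-26 - 3*(-4))² = (-26 + 12)² = (-14)² = 196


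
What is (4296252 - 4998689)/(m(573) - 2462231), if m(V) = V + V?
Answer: 702437/2461085 ≈ 0.28542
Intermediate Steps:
m(V) = 2*V
(4296252 - 4998689)/(m(573) - 2462231) = (4296252 - 4998689)/(2*573 - 2462231) = -702437/(1146 - 2462231) = -702437/(-2461085) = -702437*(-1/2461085) = 702437/2461085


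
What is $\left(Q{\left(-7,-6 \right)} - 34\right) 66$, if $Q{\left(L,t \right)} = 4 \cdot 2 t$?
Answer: $-5412$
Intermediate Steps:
$Q{\left(L,t \right)} = 8 t$
$\left(Q{\left(-7,-6 \right)} - 34\right) 66 = \left(8 \left(-6\right) - 34\right) 66 = \left(-48 - 34\right) 66 = \left(-82\right) 66 = -5412$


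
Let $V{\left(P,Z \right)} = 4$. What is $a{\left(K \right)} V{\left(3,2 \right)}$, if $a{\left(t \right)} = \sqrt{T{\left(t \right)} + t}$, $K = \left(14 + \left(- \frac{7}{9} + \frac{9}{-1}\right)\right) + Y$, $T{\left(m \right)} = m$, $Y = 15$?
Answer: $\frac{4 \sqrt{346}}{3} \approx 24.801$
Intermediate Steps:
$K = \frac{173}{9}$ ($K = \left(14 + \left(- \frac{7}{9} + \frac{9}{-1}\right)\right) + 15 = \left(14 + \left(\left(-7\right) \frac{1}{9} + 9 \left(-1\right)\right)\right) + 15 = \left(14 - \frac{88}{9}\right) + 15 = \frac{38}{9} + 15 = \frac{173}{9} \approx 19.222$)
$a{\left(t \right)} = \sqrt{2} \sqrt{t}$ ($a{\left(t \right)} = \sqrt{t + t} = \sqrt{2 t} = \sqrt{2} \sqrt{t}$)
$a{\left(K \right)} V{\left(3,2 \right)} = \sqrt{2} \sqrt{\frac{173}{9}} \cdot 4 = \sqrt{2} \frac{\sqrt{173}}{3} \cdot 4 = \frac{\sqrt{346}}{3} \cdot 4 = \frac{4 \sqrt{346}}{3}$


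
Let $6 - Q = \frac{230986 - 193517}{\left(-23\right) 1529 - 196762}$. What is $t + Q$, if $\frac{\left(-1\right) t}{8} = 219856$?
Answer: $- \frac{407926428749}{231929} \approx -1.7588 \cdot 10^{6}$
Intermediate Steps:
$t = -1758848$ ($t = \left(-8\right) 219856 = -1758848$)
$Q = \frac{1429043}{231929}$ ($Q = 6 - \frac{230986 - 193517}{\left(-23\right) 1529 - 196762} = 6 - \frac{37469}{-35167 - 196762} = 6 - \frac{37469}{-231929} = 6 - 37469 \left(- \frac{1}{231929}\right) = 6 - - \frac{37469}{231929} = 6 + \frac{37469}{231929} = \frac{1429043}{231929} \approx 6.1616$)
$t + Q = -1758848 + \frac{1429043}{231929} = - \frac{407926428749}{231929}$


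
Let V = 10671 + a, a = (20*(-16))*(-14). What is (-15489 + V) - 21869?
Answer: -22207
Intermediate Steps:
a = 4480 (a = -320*(-14) = 4480)
V = 15151 (V = 10671 + 4480 = 15151)
(-15489 + V) - 21869 = (-15489 + 15151) - 21869 = -338 - 21869 = -22207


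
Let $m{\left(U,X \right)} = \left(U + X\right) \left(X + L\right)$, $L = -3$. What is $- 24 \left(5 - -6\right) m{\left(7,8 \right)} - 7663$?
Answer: $-27463$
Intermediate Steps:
$m{\left(U,X \right)} = \left(-3 + X\right) \left(U + X\right)$ ($m{\left(U,X \right)} = \left(U + X\right) \left(X - 3\right) = \left(U + X\right) \left(-3 + X\right) = \left(-3 + X\right) \left(U + X\right)$)
$- 24 \left(5 - -6\right) m{\left(7,8 \right)} - 7663 = - 24 \left(5 - -6\right) \left(8^{2} - 21 - 24 + 7 \cdot 8\right) - 7663 = - 24 \left(5 + 6\right) \left(64 - 21 - 24 + 56\right) - 7663 = \left(-24\right) 11 \cdot 75 - 7663 = \left(-264\right) 75 - 7663 = -19800 - 7663 = -27463$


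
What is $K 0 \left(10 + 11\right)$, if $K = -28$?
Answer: $0$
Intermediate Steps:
$K 0 \left(10 + 11\right) = \left(-28\right) 0 \left(10 + 11\right) = 0 \cdot 21 = 0$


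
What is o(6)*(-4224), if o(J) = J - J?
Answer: 0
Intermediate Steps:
o(J) = 0
o(6)*(-4224) = 0*(-4224) = 0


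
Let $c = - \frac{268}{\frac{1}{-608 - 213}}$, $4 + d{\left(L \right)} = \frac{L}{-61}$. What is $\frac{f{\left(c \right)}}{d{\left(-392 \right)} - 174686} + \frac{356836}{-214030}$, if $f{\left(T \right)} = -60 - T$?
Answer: $- \frac{232226284622}{570159760735} \approx -0.4073$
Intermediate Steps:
$d{\left(L \right)} = -4 - \frac{L}{61}$ ($d{\left(L \right)} = -4 + \frac{L}{-61} = -4 + L \left(- \frac{1}{61}\right) = -4 - \frac{L}{61}$)
$c = 220028$ ($c = - \frac{268}{\frac{1}{-821}} = - \frac{268}{- \frac{1}{821}} = \left(-268\right) \left(-821\right) = 220028$)
$\frac{f{\left(c \right)}}{d{\left(-392 \right)} - 174686} + \frac{356836}{-214030} = \frac{-60 - 220028}{\left(-4 - - \frac{392}{61}\right) - 174686} + \frac{356836}{-214030} = \frac{-60 - 220028}{\left(-4 + \frac{392}{61}\right) - 174686} + 356836 \left(- \frac{1}{214030}\right) = - \frac{220088}{\frac{148}{61} - 174686} - \frac{178418}{107015} = - \frac{220088}{- \frac{10655698}{61}} - \frac{178418}{107015} = \left(-220088\right) \left(- \frac{61}{10655698}\right) - \frac{178418}{107015} = \frac{6712684}{5327849} - \frac{178418}{107015} = - \frac{232226284622}{570159760735}$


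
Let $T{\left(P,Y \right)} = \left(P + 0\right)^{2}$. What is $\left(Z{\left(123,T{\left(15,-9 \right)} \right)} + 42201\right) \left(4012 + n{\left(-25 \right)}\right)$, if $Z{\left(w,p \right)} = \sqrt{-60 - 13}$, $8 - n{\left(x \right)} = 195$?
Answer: $161418825 + 3825 i \sqrt{73} \approx 1.6142 \cdot 10^{8} + 32681.0 i$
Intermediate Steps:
$n{\left(x \right)} = -187$ ($n{\left(x \right)} = 8 - 195 = -187$)
$T{\left(P,Y \right)} = P^{2}$
$Z{\left(w,p \right)} = i \sqrt{73}$ ($Z{\left(w,p \right)} = \sqrt{-73} = i \sqrt{73}$)
$\left(Z{\left(123,T{\left(15,-9 \right)} \right)} + 42201\right) \left(4012 + n{\left(-25 \right)}\right) = \left(i \sqrt{73} + 42201\right) \left(4012 - 187\right) = \left(42201 + i \sqrt{73}\right) 3825 = 161418825 + 3825 i \sqrt{73}$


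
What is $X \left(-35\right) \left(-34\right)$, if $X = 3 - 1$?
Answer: $2380$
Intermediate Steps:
$X = 2$ ($X = 3 - 1 = 2$)
$X \left(-35\right) \left(-34\right) = 2 \left(-35\right) \left(-34\right) = \left(-70\right) \left(-34\right) = 2380$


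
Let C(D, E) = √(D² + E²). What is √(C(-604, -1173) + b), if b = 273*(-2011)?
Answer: √(-549003 + √1740745) ≈ 740.06*I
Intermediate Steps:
b = -549003
√(C(-604, -1173) + b) = √(√((-604)² + (-1173)²) - 549003) = √(√(364816 + 1375929) - 549003) = √(√1740745 - 549003) = √(-549003 + √1740745)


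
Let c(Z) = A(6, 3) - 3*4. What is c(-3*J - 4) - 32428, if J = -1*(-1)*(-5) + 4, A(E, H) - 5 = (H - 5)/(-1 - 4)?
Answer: -162173/5 ≈ -32435.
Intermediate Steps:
A(E, H) = 6 - H/5 (A(E, H) = 5 + (H - 5)/(-1 - 4) = 5 + (-5 + H)/(-5) = 5 + (-5 + H)*(-⅕) = 5 + (1 - H/5) = 6 - H/5)
J = -1 (J = 1*(-5) + 4 = -5 + 4 = -1)
c(Z) = -33/5 (c(Z) = (6 - ⅕*3) - 3*4 = (6 - ⅗) - 12 = 27/5 - 12 = -33/5)
c(-3*J - 4) - 32428 = -33/5 - 32428 = -162173/5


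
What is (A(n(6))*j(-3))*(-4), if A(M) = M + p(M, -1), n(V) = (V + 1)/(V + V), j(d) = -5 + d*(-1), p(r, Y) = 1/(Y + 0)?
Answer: -10/3 ≈ -3.3333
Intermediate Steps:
p(r, Y) = 1/Y
j(d) = -5 - d
n(V) = (1 + V)/(2*V) (n(V) = (1 + V)/((2*V)) = (1 + V)*(1/(2*V)) = (1 + V)/(2*V))
A(M) = -1 + M (A(M) = M + 1/(-1) = M - 1 = -1 + M)
(A(n(6))*j(-3))*(-4) = ((-1 + (1/2)*(1 + 6)/6)*(-5 - 1*(-3)))*(-4) = ((-1 + (1/2)*(1/6)*7)*(-5 + 3))*(-4) = ((-1 + 7/12)*(-2))*(-4) = -5/12*(-2)*(-4) = (5/6)*(-4) = -10/3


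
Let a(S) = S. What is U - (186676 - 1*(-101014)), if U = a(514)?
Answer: -287176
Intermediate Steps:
U = 514
U - (186676 - 1*(-101014)) = 514 - (186676 - 1*(-101014)) = 514 - (186676 + 101014) = 514 - 1*287690 = 514 - 287690 = -287176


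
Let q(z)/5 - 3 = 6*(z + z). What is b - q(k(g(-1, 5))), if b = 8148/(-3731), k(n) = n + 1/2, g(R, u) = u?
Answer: -185049/533 ≈ -347.18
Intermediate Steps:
k(n) = ½ + n (k(n) = n + ½ = ½ + n)
q(z) = 15 + 60*z (q(z) = 15 + 5*(6*(z + z)) = 15 + 5*(6*(2*z)) = 15 + 5*(12*z) = 15 + 60*z)
b = -1164/533 (b = 8148*(-1/3731) = -1164/533 ≈ -2.1839)
b - q(k(g(-1, 5))) = -1164/533 - (15 + 60*(½ + 5)) = -1164/533 - (15 + 60*(11/2)) = -1164/533 - (15 + 330) = -1164/533 - 1*345 = -1164/533 - 345 = -185049/533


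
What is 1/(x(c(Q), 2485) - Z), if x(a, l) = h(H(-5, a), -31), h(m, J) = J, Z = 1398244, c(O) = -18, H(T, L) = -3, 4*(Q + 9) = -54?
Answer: -1/1398275 ≈ -7.1517e-7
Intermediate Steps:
Q = -45/2 (Q = -9 + (¼)*(-54) = -9 - 27/2 = -45/2 ≈ -22.500)
x(a, l) = -31
1/(x(c(Q), 2485) - Z) = 1/(-31 - 1*1398244) = 1/(-31 - 1398244) = 1/(-1398275) = -1/1398275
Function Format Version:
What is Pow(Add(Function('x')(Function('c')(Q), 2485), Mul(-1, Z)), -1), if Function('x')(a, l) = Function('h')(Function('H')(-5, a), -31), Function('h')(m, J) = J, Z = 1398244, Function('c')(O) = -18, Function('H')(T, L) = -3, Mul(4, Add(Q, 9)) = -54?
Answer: Rational(-1, 1398275) ≈ -7.1517e-7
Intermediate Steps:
Q = Rational(-45, 2) (Q = Add(-9, Mul(Rational(1, 4), -54)) = Add(-9, Rational(-27, 2)) = Rational(-45, 2) ≈ -22.500)
Function('x')(a, l) = -31
Pow(Add(Function('x')(Function('c')(Q), 2485), Mul(-1, Z)), -1) = Pow(Add(-31, Mul(-1, 1398244)), -1) = Pow(Add(-31, -1398244), -1) = Pow(-1398275, -1) = Rational(-1, 1398275)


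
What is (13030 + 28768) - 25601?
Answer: 16197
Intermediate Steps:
(13030 + 28768) - 25601 = 41798 - 25601 = 16197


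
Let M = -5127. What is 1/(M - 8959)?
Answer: -1/14086 ≈ -7.0993e-5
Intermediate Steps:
1/(M - 8959) = 1/(-5127 - 8959) = 1/(-14086) = -1/14086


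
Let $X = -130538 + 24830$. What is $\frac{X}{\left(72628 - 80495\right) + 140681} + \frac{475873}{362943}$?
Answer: $\frac{12418308989}{24101955801} \approx 0.51524$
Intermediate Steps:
$X = -105708$
$\frac{X}{\left(72628 - 80495\right) + 140681} + \frac{475873}{362943} = - \frac{105708}{\left(72628 - 80495\right) + 140681} + \frac{475873}{362943} = - \frac{105708}{-7867 + 140681} + 475873 \cdot \frac{1}{362943} = - \frac{105708}{132814} + \frac{475873}{362943} = \left(-105708\right) \frac{1}{132814} + \frac{475873}{362943} = - \frac{52854}{66407} + \frac{475873}{362943} = \frac{12418308989}{24101955801}$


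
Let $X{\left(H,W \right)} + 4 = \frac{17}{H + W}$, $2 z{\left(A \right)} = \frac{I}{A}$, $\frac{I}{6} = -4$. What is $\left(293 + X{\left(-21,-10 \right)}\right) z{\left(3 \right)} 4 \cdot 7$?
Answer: $- \frac{1001504}{31} \approx -32307.0$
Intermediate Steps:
$I = -24$ ($I = 6 \left(-4\right) = -24$)
$z{\left(A \right)} = - \frac{12}{A}$ ($z{\left(A \right)} = \frac{\left(-24\right) \frac{1}{A}}{2} = - \frac{12}{A}$)
$X{\left(H,W \right)} = -4 + \frac{17}{H + W}$
$\left(293 + X{\left(-21,-10 \right)}\right) z{\left(3 \right)} 4 \cdot 7 = \left(293 + \frac{17 - -84 - -40}{-21 - 10}\right) - \frac{12}{3} \cdot 4 \cdot 7 = \left(293 + \frac{17 + 84 + 40}{-31}\right) \left(-12\right) \frac{1}{3} \cdot 4 \cdot 7 = \left(293 - \frac{141}{31}\right) \left(-4\right) 4 \cdot 7 = \left(293 - \frac{141}{31}\right) \left(\left(-16\right) 7\right) = \frac{8942}{31} \left(-112\right) = - \frac{1001504}{31}$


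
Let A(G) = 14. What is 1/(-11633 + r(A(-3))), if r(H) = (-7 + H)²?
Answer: -1/11584 ≈ -8.6326e-5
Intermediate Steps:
1/(-11633 + r(A(-3))) = 1/(-11633 + (-7 + 14)²) = 1/(-11633 + 7²) = 1/(-11633 + 49) = 1/(-11584) = -1/11584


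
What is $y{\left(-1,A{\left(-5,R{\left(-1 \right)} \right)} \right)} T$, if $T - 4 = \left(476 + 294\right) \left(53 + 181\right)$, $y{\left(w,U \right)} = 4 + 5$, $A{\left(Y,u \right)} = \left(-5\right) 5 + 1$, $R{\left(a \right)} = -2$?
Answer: $1621656$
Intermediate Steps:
$A{\left(Y,u \right)} = -24$ ($A{\left(Y,u \right)} = -25 + 1 = -24$)
$y{\left(w,U \right)} = 9$
$T = 180184$ ($T = 4 + \left(476 + 294\right) \left(53 + 181\right) = 4 + 770 \cdot 234 = 4 + 180180 = 180184$)
$y{\left(-1,A{\left(-5,R{\left(-1 \right)} \right)} \right)} T = 9 \cdot 180184 = 1621656$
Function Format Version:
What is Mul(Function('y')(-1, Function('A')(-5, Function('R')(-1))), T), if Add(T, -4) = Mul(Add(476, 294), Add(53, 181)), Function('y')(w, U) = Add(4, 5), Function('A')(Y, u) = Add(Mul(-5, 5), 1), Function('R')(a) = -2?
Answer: 1621656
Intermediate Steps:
Function('A')(Y, u) = -24 (Function('A')(Y, u) = Add(-25, 1) = -24)
Function('y')(w, U) = 9
T = 180184 (T = Add(4, Mul(Add(476, 294), Add(53, 181))) = Add(4, Mul(770, 234)) = Add(4, 180180) = 180184)
Mul(Function('y')(-1, Function('A')(-5, Function('R')(-1))), T) = Mul(9, 180184) = 1621656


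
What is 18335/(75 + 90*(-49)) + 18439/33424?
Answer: -106579195/28978608 ≈ -3.6779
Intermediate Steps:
18335/(75 + 90*(-49)) + 18439/33424 = 18335/(75 - 4410) + 18439*(1/33424) = 18335/(-4335) + 18439/33424 = 18335*(-1/4335) + 18439/33424 = -3667/867 + 18439/33424 = -106579195/28978608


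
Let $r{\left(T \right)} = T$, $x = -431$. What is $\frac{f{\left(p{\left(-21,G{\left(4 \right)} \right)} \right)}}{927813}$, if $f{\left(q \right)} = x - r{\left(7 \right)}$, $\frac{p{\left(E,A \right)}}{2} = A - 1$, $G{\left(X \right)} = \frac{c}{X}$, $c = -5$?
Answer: $- \frac{146}{309271} \approx -0.00047208$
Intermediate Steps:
$G{\left(X \right)} = - \frac{5}{X}$
$p{\left(E,A \right)} = -2 + 2 A$ ($p{\left(E,A \right)} = 2 \left(A - 1\right) = 2 \left(-1 + A\right) = -2 + 2 A$)
$f{\left(q \right)} = -438$ ($f{\left(q \right)} = -431 - 7 = -438$)
$\frac{f{\left(p{\left(-21,G{\left(4 \right)} \right)} \right)}}{927813} = - \frac{438}{927813} = \left(-438\right) \frac{1}{927813} = - \frac{146}{309271}$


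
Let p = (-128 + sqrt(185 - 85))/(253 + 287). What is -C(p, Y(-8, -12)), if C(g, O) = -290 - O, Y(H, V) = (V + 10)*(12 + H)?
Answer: 282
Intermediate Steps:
Y(H, V) = (10 + V)*(12 + H)
p = -59/270 (p = (-128 + sqrt(100))/540 = (-128 + 10)*(1/540) = -118*1/540 = -59/270 ≈ -0.21852)
-C(p, Y(-8, -12)) = -(-290 - (120 + 10*(-8) + 12*(-12) - 8*(-12))) = -(-290 - (120 - 80 - 144 + 96)) = -(-290 - 1*(-8)) = -(-290 + 8) = -1*(-282) = 282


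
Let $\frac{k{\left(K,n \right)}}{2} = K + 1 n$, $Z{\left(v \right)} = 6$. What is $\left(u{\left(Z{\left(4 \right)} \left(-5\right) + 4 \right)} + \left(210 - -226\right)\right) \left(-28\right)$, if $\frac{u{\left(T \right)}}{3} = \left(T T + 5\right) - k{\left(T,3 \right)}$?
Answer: $-73276$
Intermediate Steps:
$k{\left(K,n \right)} = 2 K + 2 n$ ($k{\left(K,n \right)} = 2 \left(K + 1 n\right) = 2 \left(K + n\right) = 2 K + 2 n$)
$u{\left(T \right)} = -3 - 6 T + 3 T^{2}$ ($u{\left(T \right)} = 3 \left(\left(T T + 5\right) - \left(2 T + 2 \cdot 3\right)\right) = 3 \left(\left(T^{2} + 5\right) - \left(2 T + 6\right)\right) = 3 \left(\left(5 + T^{2}\right) - \left(6 + 2 T\right)\right) = 3 \left(-1 + T^{2} - 2 T\right) = -3 - 6 T + 3 T^{2}$)
$\left(u{\left(Z{\left(4 \right)} \left(-5\right) + 4 \right)} + \left(210 - -226\right)\right) \left(-28\right) = \left(\left(-3 - 6 \left(6 \left(-5\right) + 4\right) + 3 \left(6 \left(-5\right) + 4\right)^{2}\right) + \left(210 - -226\right)\right) \left(-28\right) = \left(\left(-3 - 6 \left(-30 + 4\right) + 3 \left(-30 + 4\right)^{2}\right) + \left(210 + 226\right)\right) \left(-28\right) = \left(\left(-3 - -156 + 3 \left(-26\right)^{2}\right) + 436\right) \left(-28\right) = \left(\left(-3 + 156 + 3 \cdot 676\right) + 436\right) \left(-28\right) = \left(\left(-3 + 156 + 2028\right) + 436\right) \left(-28\right) = \left(2181 + 436\right) \left(-28\right) = 2617 \left(-28\right) = -73276$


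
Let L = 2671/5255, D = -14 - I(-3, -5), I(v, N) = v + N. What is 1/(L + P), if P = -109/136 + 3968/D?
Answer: -2144040/1418553737 ≈ -0.0015114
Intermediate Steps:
I(v, N) = N + v
D = -6 (D = -14 - (-5 - 3) = -14 - 1*(-8) = -14 + 8 = -6)
P = -270151/408 (P = -109/136 + 3968/(-6) = -109*1/136 + 3968*(-1/6) = -109/136 - 1984/3 = -270151/408 ≈ -662.13)
L = 2671/5255 (L = 2671*(1/5255) = 2671/5255 ≈ 0.50828)
1/(L + P) = 1/(2671/5255 - 270151/408) = 1/(-1418553737/2144040) = -2144040/1418553737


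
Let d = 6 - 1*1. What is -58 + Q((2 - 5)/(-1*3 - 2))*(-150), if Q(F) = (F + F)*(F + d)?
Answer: -1066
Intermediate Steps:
d = 5 (d = 6 - 1 = 5)
Q(F) = 2*F*(5 + F) (Q(F) = (F + F)*(F + 5) = (2*F)*(5 + F) = 2*F*(5 + F))
-58 + Q((2 - 5)/(-1*3 - 2))*(-150) = -58 + (2*((2 - 5)/(-1*3 - 2))*(5 + (2 - 5)/(-1*3 - 2)))*(-150) = -58 + (2*(-3/(-3 - 2))*(5 - 3/(-3 - 2)))*(-150) = -58 + (2*(-3/(-5))*(5 - 3/(-5)))*(-150) = -58 + (2*(-3*(-1/5))*(5 - 3*(-1/5)))*(-150) = -58 + (2*(3/5)*(5 + 3/5))*(-150) = -58 + (2*(3/5)*(28/5))*(-150) = -58 + (168/25)*(-150) = -58 - 1008 = -1066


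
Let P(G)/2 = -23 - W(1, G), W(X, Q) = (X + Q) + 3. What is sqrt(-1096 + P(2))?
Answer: I*sqrt(1154) ≈ 33.971*I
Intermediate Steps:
W(X, Q) = 3 + Q + X (W(X, Q) = (Q + X) + 3 = 3 + Q + X)
P(G) = -54 - 2*G (P(G) = 2*(-23 - (3 + G + 1)) = 2*(-23 - (4 + G)) = 2*(-23 + (-4 - G)) = 2*(-27 - G) = -54 - 2*G)
sqrt(-1096 + P(2)) = sqrt(-1096 + (-54 - 2*2)) = sqrt(-1096 + (-54 - 4)) = sqrt(-1096 - 58) = sqrt(-1154) = I*sqrt(1154)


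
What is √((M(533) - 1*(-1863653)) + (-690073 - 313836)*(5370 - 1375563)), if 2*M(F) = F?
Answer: √5502203793426/2 ≈ 1.1728e+6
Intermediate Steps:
M(F) = F/2
√((M(533) - 1*(-1863653)) + (-690073 - 313836)*(5370 - 1375563)) = √(((½)*533 - 1*(-1863653)) + (-690073 - 313836)*(5370 - 1375563)) = √((533/2 + 1863653) - 1003909*(-1370193)) = √(3727839/2 + 1375549084437) = √(2751101896713/2) = √5502203793426/2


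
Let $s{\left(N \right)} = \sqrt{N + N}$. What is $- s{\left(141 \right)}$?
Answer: $- \sqrt{282} \approx -16.793$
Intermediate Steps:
$s{\left(N \right)} = \sqrt{2} \sqrt{N}$ ($s{\left(N \right)} = \sqrt{2 N} = \sqrt{2} \sqrt{N}$)
$- s{\left(141 \right)} = - \sqrt{2} \sqrt{141} = - \sqrt{282}$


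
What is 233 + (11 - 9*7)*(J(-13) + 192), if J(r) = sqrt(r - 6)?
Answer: -9751 - 52*I*sqrt(19) ≈ -9751.0 - 226.66*I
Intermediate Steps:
J(r) = sqrt(-6 + r)
233 + (11 - 9*7)*(J(-13) + 192) = 233 + (11 - 9*7)*(sqrt(-6 - 13) + 192) = 233 + (11 - 63)*(sqrt(-19) + 192) = 233 - 52*(I*sqrt(19) + 192) = 233 - 52*(192 + I*sqrt(19)) = 233 + (-9984 - 52*I*sqrt(19)) = -9751 - 52*I*sqrt(19)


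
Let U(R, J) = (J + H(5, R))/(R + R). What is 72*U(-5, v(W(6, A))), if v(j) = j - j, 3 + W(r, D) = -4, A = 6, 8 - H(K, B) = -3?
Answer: -396/5 ≈ -79.200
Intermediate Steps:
H(K, B) = 11 (H(K, B) = 8 - 1*(-3) = 8 + 3 = 11)
W(r, D) = -7 (W(r, D) = -3 - 4 = -7)
v(j) = 0
U(R, J) = (11 + J)/(2*R) (U(R, J) = (J + 11)/(R + R) = (11 + J)/((2*R)) = (11 + J)*(1/(2*R)) = (11 + J)/(2*R))
72*U(-5, v(W(6, A))) = 72*((½)*(11 + 0)/(-5)) = 72*((½)*(-⅕)*11) = 72*(-11/10) = -396/5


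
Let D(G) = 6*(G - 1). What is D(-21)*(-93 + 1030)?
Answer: -123684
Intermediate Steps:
D(G) = -6 + 6*G (D(G) = 6*(-1 + G) = -6 + 6*G)
D(-21)*(-93 + 1030) = (-6 + 6*(-21))*(-93 + 1030) = (-6 - 126)*937 = -132*937 = -123684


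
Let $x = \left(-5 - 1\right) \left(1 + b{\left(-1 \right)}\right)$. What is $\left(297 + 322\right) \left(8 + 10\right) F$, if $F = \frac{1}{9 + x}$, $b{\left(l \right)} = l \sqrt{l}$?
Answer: $\frac{3714}{5} - \frac{7428 i}{5} \approx 742.8 - 1485.6 i$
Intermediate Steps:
$b{\left(l \right)} = l^{\frac{3}{2}}$
$x = -6 + 6 i$ ($x = \left(-5 - 1\right) \left(1 + \left(-1\right)^{\frac{3}{2}}\right) = - 6 \left(1 - i\right) = -6 + 6 i \approx -6.0 + 6.0 i$)
$F = \frac{3 - 6 i}{45}$ ($F = \frac{1}{9 - \left(6 - 6 i\right)} = \frac{1}{3 + 6 i} = \frac{3 - 6 i}{45} \approx 0.066667 - 0.13333 i$)
$\left(297 + 322\right) \left(8 + 10\right) F = \left(297 + 322\right) \left(8 + 10\right) \left(\frac{1}{15} - \frac{2 i}{15}\right) = 619 \cdot 18 \left(\frac{1}{15} - \frac{2 i}{15}\right) = 619 \left(\frac{6}{5} - \frac{12 i}{5}\right) = \frac{3714}{5} - \frac{7428 i}{5}$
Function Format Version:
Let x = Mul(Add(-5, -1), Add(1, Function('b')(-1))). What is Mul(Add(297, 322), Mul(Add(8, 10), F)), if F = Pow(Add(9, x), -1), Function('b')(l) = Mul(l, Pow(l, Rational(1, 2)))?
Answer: Add(Rational(3714, 5), Mul(Rational(-7428, 5), I)) ≈ Add(742.80, Mul(-1485.6, I))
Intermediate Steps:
Function('b')(l) = Pow(l, Rational(3, 2))
x = Add(-6, Mul(6, I)) (x = Mul(Add(-5, -1), Add(1, Pow(-1, Rational(3, 2)))) = Mul(-6, Add(1, Mul(-1, I))) = Add(-6, Mul(6, I)) ≈ Add(-6.0000, Mul(6.0000, I)))
F = Mul(Rational(1, 45), Add(3, Mul(-6, I))) (F = Pow(Add(9, Add(-6, Mul(6, I))), -1) = Pow(Add(3, Mul(6, I)), -1) = Mul(Rational(1, 45), Add(3, Mul(-6, I))) ≈ Add(0.066667, Mul(-0.13333, I)))
Mul(Add(297, 322), Mul(Add(8, 10), F)) = Mul(Add(297, 322), Mul(Add(8, 10), Add(Rational(1, 15), Mul(Rational(-2, 15), I)))) = Mul(619, Mul(18, Add(Rational(1, 15), Mul(Rational(-2, 15), I)))) = Mul(619, Add(Rational(6, 5), Mul(Rational(-12, 5), I))) = Add(Rational(3714, 5), Mul(Rational(-7428, 5), I))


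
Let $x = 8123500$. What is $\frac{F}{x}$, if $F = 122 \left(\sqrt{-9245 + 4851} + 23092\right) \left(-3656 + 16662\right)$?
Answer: $\frac{1308600548}{290125} + \frac{736697 i \sqrt{26}}{290125} \approx 4510.5 + 12.948 i$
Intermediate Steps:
$F = 36640815344 + 20627516 i \sqrt{26}$ ($F = 122 \left(\sqrt{-4394} + 23092\right) 13006 = 122 \left(13 i \sqrt{26} + 23092\right) 13006 = 122 \left(23092 + 13 i \sqrt{26}\right) 13006 = 122 \left(300334552 + 169078 i \sqrt{26}\right) = 36640815344 + 20627516 i \sqrt{26} \approx 3.6641 \cdot 10^{10} + 1.0518 \cdot 10^{8} i$)
$\frac{F}{x} = \frac{36640815344 + 20627516 i \sqrt{26}}{8123500} = \left(36640815344 + 20627516 i \sqrt{26}\right) \frac{1}{8123500} = \frac{1308600548}{290125} + \frac{736697 i \sqrt{26}}{290125}$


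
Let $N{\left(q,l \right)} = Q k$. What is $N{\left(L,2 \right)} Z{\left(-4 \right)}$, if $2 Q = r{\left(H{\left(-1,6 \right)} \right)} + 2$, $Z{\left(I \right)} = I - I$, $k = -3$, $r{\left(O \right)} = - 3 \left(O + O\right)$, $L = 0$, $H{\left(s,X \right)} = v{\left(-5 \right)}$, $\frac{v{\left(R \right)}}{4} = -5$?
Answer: $0$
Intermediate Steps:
$v{\left(R \right)} = -20$ ($v{\left(R \right)} = 4 \left(-5\right) = -20$)
$H{\left(s,X \right)} = -20$
$r{\left(O \right)} = - 6 O$ ($r{\left(O \right)} = - 3 \cdot 2 O = - 6 O$)
$Z{\left(I \right)} = 0$
$Q = 61$ ($Q = \frac{\left(-6\right) \left(-20\right) + 2}{2} = \frac{120 + 2}{2} = \frac{1}{2} \cdot 122 = 61$)
$N{\left(q,l \right)} = -183$ ($N{\left(q,l \right)} = 61 \left(-3\right) = -183$)
$N{\left(L,2 \right)} Z{\left(-4 \right)} = \left(-183\right) 0 = 0$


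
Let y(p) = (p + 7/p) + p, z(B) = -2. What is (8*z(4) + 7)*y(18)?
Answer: -655/2 ≈ -327.50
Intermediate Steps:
y(p) = 2*p + 7/p
(8*z(4) + 7)*y(18) = (8*(-2) + 7)*(2*18 + 7/18) = (-16 + 7)*(36 + 7*(1/18)) = -9*(36 + 7/18) = -9*655/18 = -655/2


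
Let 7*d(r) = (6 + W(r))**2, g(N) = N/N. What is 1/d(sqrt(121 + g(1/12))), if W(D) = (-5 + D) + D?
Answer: 3423/237169 - 28*sqrt(122)/237169 ≈ 0.013129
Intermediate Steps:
g(N) = 1
W(D) = -5 + 2*D
d(r) = (1 + 2*r)**2/7 (d(r) = (6 + (-5 + 2*r))**2/7 = (1 + 2*r)**2/7)
1/d(sqrt(121 + g(1/12))) = 1/((1 + 2*sqrt(121 + 1))**2/7) = 1/((1 + 2*sqrt(122))**2/7) = 7/(1 + 2*sqrt(122))**2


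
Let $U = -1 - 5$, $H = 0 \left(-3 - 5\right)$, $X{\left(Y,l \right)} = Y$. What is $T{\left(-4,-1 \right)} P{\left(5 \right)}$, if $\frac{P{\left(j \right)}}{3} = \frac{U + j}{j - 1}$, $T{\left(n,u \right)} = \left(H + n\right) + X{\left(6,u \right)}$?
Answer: $- \frac{3}{2} \approx -1.5$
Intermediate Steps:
$H = 0$ ($H = 0 \left(-8\right) = 0$)
$U = -6$
$T{\left(n,u \right)} = 6 + n$ ($T{\left(n,u \right)} = \left(0 + n\right) + 6 = n + 6 = 6 + n$)
$P{\left(j \right)} = \frac{3 \left(-6 + j\right)}{-1 + j}$ ($P{\left(j \right)} = 3 \frac{-6 + j}{j - 1} = 3 \frac{-6 + j}{-1 + j} = \frac{3 \left(-6 + j\right)}{-1 + j}$)
$T{\left(-4,-1 \right)} P{\left(5 \right)} = \left(6 - 4\right) \frac{3 \left(-6 + 5\right)}{-1 + 5} = 2 \cdot 3 \cdot \frac{1}{4} \left(-1\right) = 2 \left(- \frac{3}{4}\right) = - \frac{3}{2}$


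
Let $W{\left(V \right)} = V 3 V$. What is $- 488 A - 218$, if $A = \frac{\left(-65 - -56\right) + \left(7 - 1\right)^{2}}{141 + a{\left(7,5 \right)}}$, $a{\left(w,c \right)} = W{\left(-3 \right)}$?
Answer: $- \frac{2075}{7} \approx -296.43$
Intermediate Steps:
$W{\left(V \right)} = 3 V^{2}$ ($W{\left(V \right)} = 3 V V = 3 V^{2}$)
$a{\left(w,c \right)} = 27$ ($a{\left(w,c \right)} = 3 \left(-3\right)^{2} = 3 \cdot 9 = 27$)
$A = \frac{9}{56}$ ($A = \frac{\left(-65 - -56\right) + \left(7 - 1\right)^{2}}{141 + 27} = \frac{\left(-65 + 56\right) + 6^{2}}{168} = \left(-9 + 36\right) \frac{1}{168} = 27 \cdot \frac{1}{168} = \frac{9}{56} \approx 0.16071$)
$- 488 A - 218 = \left(-488\right) \frac{9}{56} - 218 = - \frac{549}{7} - 218 = - \frac{2075}{7}$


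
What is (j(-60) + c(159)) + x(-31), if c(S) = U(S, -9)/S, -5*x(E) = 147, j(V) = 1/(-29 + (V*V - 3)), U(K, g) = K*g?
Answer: -685051/17840 ≈ -38.400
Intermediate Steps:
j(V) = 1/(-32 + V**2) (j(V) = 1/(-29 + (V**2 - 3)) = 1/(-29 + (-3 + V**2)) = 1/(-32 + V**2))
x(E) = -147/5 (x(E) = -1/5*147 = -147/5)
c(S) = -9 (c(S) = (S*(-9))/S = (-9*S)/S = -9)
(j(-60) + c(159)) + x(-31) = (1/(-32 + (-60)**2) - 9) - 147/5 = (1/(-32 + 3600) - 9) - 147/5 = (1/3568 - 9) - 147/5 = -32111/3568 - 147/5 = -685051/17840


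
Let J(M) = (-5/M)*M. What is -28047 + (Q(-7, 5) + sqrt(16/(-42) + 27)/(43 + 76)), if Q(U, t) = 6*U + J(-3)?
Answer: -28094 + sqrt(11739)/2499 ≈ -28094.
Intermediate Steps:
J(M) = -5
Q(U, t) = -5 + 6*U (Q(U, t) = 6*U - 5 = -5 + 6*U)
-28047 + (Q(-7, 5) + sqrt(16/(-42) + 27)/(43 + 76)) = -28047 + ((-5 + 6*(-7)) + sqrt(16/(-42) + 27)/(43 + 76)) = -28047 + ((-5 - 42) + sqrt(16*(-1/42) + 27)/119) = -28047 + (-47 + sqrt(-8/21 + 27)*(1/119)) = -28047 + (-47 + sqrt(559/21)*(1/119)) = -28047 + (-47 + (sqrt(11739)/21)*(1/119)) = -28047 + (-47 + sqrt(11739)/2499) = -28094 + sqrt(11739)/2499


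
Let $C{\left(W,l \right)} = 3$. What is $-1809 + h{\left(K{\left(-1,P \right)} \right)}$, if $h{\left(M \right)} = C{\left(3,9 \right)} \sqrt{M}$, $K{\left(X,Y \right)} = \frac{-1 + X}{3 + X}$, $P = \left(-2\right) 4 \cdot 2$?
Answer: $-1809 + 3 i \approx -1809.0 + 3.0 i$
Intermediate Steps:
$P = -16$ ($P = \left(-8\right) 2 = -16$)
$K{\left(X,Y \right)} = \frac{-1 + X}{3 + X}$
$h{\left(M \right)} = 3 \sqrt{M}$
$-1809 + h{\left(K{\left(-1,P \right)} \right)} = -1809 + 3 \sqrt{\frac{-1 - 1}{3 - 1}} = -1809 + 3 \sqrt{\frac{1}{2} \left(-2\right)} = -1809 + 3 \sqrt{-1} = -1809 + 3 i$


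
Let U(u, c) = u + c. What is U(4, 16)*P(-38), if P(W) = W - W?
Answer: 0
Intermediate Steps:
U(u, c) = c + u
P(W) = 0
U(4, 16)*P(-38) = (16 + 4)*0 = 20*0 = 0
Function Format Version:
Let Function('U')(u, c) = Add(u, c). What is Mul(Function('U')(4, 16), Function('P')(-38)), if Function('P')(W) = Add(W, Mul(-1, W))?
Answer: 0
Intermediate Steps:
Function('U')(u, c) = Add(c, u)
Function('P')(W) = 0
Mul(Function('U')(4, 16), Function('P')(-38)) = Mul(Add(16, 4), 0) = Mul(20, 0) = 0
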